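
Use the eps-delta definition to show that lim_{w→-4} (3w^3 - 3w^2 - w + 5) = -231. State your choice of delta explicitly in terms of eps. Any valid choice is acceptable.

delta = min(1, eps/209)

Fix eps > 0. We want delta > 0 such that 0 < |w + 4| < delta implies |(3w^3 - 3w^2 - w + 5) + 231| < eps.
(3w^3 - 3w^2 - w + 5) + 231 = 3w^3 - 3w^2 - w + 236 = (w + 4)(3w^2 - 15w + 59).
So |(3w^3 - 3w^2 - w + 5) + 231| = |w + 4|·|3w^2 - 15w + 59|.
Require delta ≤ 1. Then |w + 4| < 1 gives |w| < 5, and by the triangle inequality |3w^2 - 15w + 59| ≤ 3·5^2 + 15·5 + 59 = 209.
Hence |(3w^3 - 3w^2 - w + 5) + 231| ≤ 209|w + 4| < eps provided |w + 4| < eps/209.
Choosing delta = min(1, eps/209) ensures both conditions, hence |(3w^3 - 3w^2 - w + 5) + 231| < eps.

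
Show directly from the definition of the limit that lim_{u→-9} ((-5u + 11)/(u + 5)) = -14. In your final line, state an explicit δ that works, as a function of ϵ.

δ = min(2, (2/9)ϵ)

Suppose ϵ > 0. We want δ > 0 with 0 < |u + 9| < δ ⇒ |(-5u + 11)/(u + 5) + 14| < ϵ.
Combining over a common denominator, (-5u + 11)/(u + 5) + 14 = [(-5u + 11)·(-4) − 56·(u + 5)] / [(-4)·(u + 5)] = -36(u + 9) / ((-4)(u + 5)).
So |(-5u + 11)/(u + 5) + 14| = 36|u + 9| / (4·|u + 5|).
Restrict δ ≤ 2. Then |u + 9| < 2 gives |u + 5| = |(u + 9) + (-4)| ≥ 4 − 2 = 2.
Hence |(-5u + 11)/(u + 5) + 14| < 36|u + 9|/(4·2) = (9/2)|u + 9|, which is < ϵ once |u + 9| < (2/9)ϵ.
Take δ = min(2, (2/9)ϵ). Then 0 < |u + 9| < δ forces both bounds, so |(-5u + 11)/(u + 5) + 14| < ϵ.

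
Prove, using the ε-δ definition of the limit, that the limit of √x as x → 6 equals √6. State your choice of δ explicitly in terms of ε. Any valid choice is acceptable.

δ = min(6, √6·ε)

Let ε > 0. We want δ > 0 such that 0 < |x − 6| < δ implies |√x − √6| < ε.
Rationalise: √x − √6 = (x − 6)/(√x + √6), so |√x − √6| = |x − 6|/(√x + √6).
Restrict δ ≤ 6 so that |x − 6| < 6 forces x > 0, and then √x + √6 > √6.
Hence |√x − √6| < |x − 6|/√6, which is < ε once |x − 6| < √6·ε.
Take δ = min(6, √6·ε). If 0 < |x − 6| < δ then x > 0 and |√x − √6| < |x − 6|/√6 < ε.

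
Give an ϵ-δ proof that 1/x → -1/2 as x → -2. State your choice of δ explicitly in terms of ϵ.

Fix ϵ > 0. We seek δ > 0 such that 0 < |x + 2| < δ implies |1/x + 1/2| < ϵ.
|1/x + 1/2| = |-2 − x|/(2·|x|) = |x + 2|/(2|x|).
Require δ ≤ 1 so that |x| > 2 − 1 = 1, hence 2|x| > 2.
Then |1/x + 1/2| < |x + 2|/2, which is < ϵ when |x + 2| < 2ϵ.
Take δ = min(1, 2ϵ). Then 0 < |x + 2| < δ gives both |x + 2| < 1 and |x + 2| < 2ϵ, so |1/x + 1/2| < ϵ.

δ = min(1, 2ϵ)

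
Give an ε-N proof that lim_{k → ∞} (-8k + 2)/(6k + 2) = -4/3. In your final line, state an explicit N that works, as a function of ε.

N = (7/9)/ε

Let ε > 0. For k ≥ 1, |(-8k + 2)/(6k + 2) + 4/3| = |28|/(6(6k + 2)) = 28/(6(6k + 2)).
Since 6k + 2 ≥ 6k for k ≥ 1, this is ≤ 28/(6·6k) = (7/9)/k.
So |(-8k + 2)/(6k + 2) + 4/3| < ε whenever k > (7/9)/ε.
Take N = (7/9)/ε. If k > N then |(-8k + 2)/(6k + 2) + 4/3| ≤ (7/9)/k < ε.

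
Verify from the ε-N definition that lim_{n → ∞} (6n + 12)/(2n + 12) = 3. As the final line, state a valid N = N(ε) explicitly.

N = 12/ε

Let ε > 0 be given. For n ≥ 1, |(6n + 12)/(2n + 12) − 3| = |-48|/(2(2n + 12)) = 48/(2(2n + 12)).
Since 2n + 12 ≥ 2n for n ≥ 1, this is ≤ 48/(2·2n) = 12/n.
So |(6n + 12)/(2n + 12) − 3| < ε whenever n > 12/ε.
Take N = 12/ε. If n > N then |(6n + 12)/(2n + 12) − 3| ≤ 12/n < ε.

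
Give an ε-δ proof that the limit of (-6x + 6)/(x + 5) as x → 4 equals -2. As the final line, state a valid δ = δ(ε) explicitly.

Let ε > 0. We want δ > 0 with 0 < |x − 4| < δ ⇒ |(-6x + 6)/(x + 5) + 2| < ε.
Combining over a common denominator, (-6x + 6)/(x + 5) + 2 = [(-6x + 6)·9 − (-18)·(x + 5)] / [9·(x + 5)] = -36(x − 4) / (9(x + 5)).
So |(-6x + 6)/(x + 5) + 2| = 36|x − 4| / (9·|x + 5|).
Restrict δ ≤ 9/2. Then |x − 4| < 9/2 gives |x + 5| = |(x − 4) + 9| ≥ 9 − 9/2 = 9/2.
Hence |(-6x + 6)/(x + 5) + 2| < 36|x − 4|/(9·(9/2)) = (8/9)|x − 4|, which is < ε once |x − 4| < (9/8)ε.
Take δ = min(9/2, (9/8)ε). Then 0 < |x − 4| < δ forces both bounds, so |(-6x + 6)/(x + 5) + 2| < ε.

δ = min(9/2, (9/8)ε)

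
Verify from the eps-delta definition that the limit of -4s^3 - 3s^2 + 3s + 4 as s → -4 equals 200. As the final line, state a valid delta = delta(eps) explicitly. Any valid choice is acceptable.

delta = min(1, eps/214)

Fix eps > 0. We want delta > 0 such that 0 < |s + 4| < delta implies |(-4s^3 - 3s^2 + 3s + 4) − 200| < eps.
(-4s^3 - 3s^2 + 3s + 4) − 200 = -4s^3 - 3s^2 + 3s - 196 = (s + 4)(-4s^2 + 13s - 49).
So |(-4s^3 - 3s^2 + 3s + 4) − 200| = |s + 4|·|-4s^2 + 13s - 49|.
Assume first that |s + 4| < 1, so |s| < 5. Then |-4s^2 + 13s - 49| ≤ 4·5^2 + 13·5 + 49 = 214.
Hence |(-4s^3 - 3s^2 + 3s + 4) − 200| ≤ 214|s + 4| < eps provided |s + 4| < eps/214.
Take delta = min(1, eps/214). Then 0 < |s + 4| < delta gives both |s + 4| < 1 and |s + 4| < eps/214, so |(-4s^3 - 3s^2 + 3s + 4) − 200| < eps.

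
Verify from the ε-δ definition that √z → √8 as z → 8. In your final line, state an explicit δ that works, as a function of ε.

δ = min(8, √8·ε)

Let ε > 0 be given. We want δ > 0 such that 0 < |z − 8| < δ implies |√z − √8| < ε.
Rationalise: √z − √8 = (z − 8)/(√z + √8), so |√z − √8| = |z − 8|/(√z + √8).
Restrict δ ≤ 8 so that |z − 8| < 8 forces z > 0, and then √z + √8 > √8.
Hence |√z − √8| < |z − 8|/√8, which is < ε once |z − 8| < √8·ε.
Take δ = min(8, √8·ε). If 0 < |z − 8| < δ then z > 0 and |√z − √8| < |z − 8|/√8 < ε.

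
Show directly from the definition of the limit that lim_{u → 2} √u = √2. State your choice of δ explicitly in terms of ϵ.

δ = min(2, √2·ϵ)

Let ϵ > 0. We want δ > 0 such that 0 < |u − 2| < δ implies |√u − √2| < ϵ.
Rationalise: √u − √2 = (u − 2)/(√u + √2), so |√u − √2| = |u − 2|/(√u + √2).
Restrict δ ≤ 2 so that |u − 2| < 2 forces u > 0, and then √u + √2 > √2.
Hence |√u − √2| < |u − 2|/√2, which is < ϵ once |u − 2| < √2·ϵ.
Take δ = min(2, √2·ϵ). If 0 < |u − 2| < δ then u > 0 and |√u − √2| < |u − 2|/√2 < ϵ.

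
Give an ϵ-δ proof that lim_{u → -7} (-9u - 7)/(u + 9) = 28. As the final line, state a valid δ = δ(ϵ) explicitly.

δ = min(1, (1/37)ϵ)

Let ϵ > 0 be given. We want δ > 0 with 0 < |u + 7| < δ ⇒ |(-9u - 7)/(u + 9) − 28| < ϵ.
Combining over a common denominator, (-9u - 7)/(u + 9) − 28 = [(-9u - 7)·2 − 56·(u + 9)] / [2·(u + 9)] = -74(u + 7) / (2(u + 9)).
So |(-9u - 7)/(u + 9) − 28| = 74|u + 7| / (2·|u + 9|).
Restrict δ ≤ 1. Then |u + 7| < 1 gives |u + 9| = |(u + 7) + 2| ≥ 2 − 1 = 1.
Hence |(-9u - 7)/(u + 9) − 28| < 74|u + 7|/(2·1) = 37|u + 7|, which is < ϵ once |u + 7| < (1/37)ϵ.
Take δ = min(1, (1/37)ϵ). Then 0 < |u + 7| < δ forces both bounds, so |(-9u - 7)/(u + 9) − 28| < ϵ.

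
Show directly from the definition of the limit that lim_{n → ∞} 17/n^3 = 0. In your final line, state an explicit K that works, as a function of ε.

Let ε > 0. For n ≥ 1, |17/n^3 − 0| = 17/n^3.
17/n^3 < ε ⇔ n^3 > 17/ε ⇔ n > (17/ε)^{1/3}.
Take K = (17/ε)^{1/3}. Then n > K implies 17/n^3 < ε.

K = (17/ε)^{1/3}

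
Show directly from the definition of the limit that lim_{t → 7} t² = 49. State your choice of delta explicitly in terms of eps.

delta = min(1, eps/15)

Let eps > 0 be given. We seek delta > 0 with 0 < |t − 7| < delta ⇒ |t² − 49| < eps.
Factor: t² − 49 = (t − 7)(t + 7), so |t² − 49| = |t − 7|·|t + 7|.
Restrict delta ≤ 1. Then |t − 7| < 1 gives |t| < 8, so by the triangle inequality |t + 7| ≤ 8 + 7 = 15.
Hence |t² − 49| ≤ 15|t − 7|, which is < eps once |t − 7| < eps/15.
Take delta = min(1, eps/15). If 0 < |t − 7| < delta then both bounds hold and |t² − 49| ≤ 15|t − 7| < 15·(eps/15) = eps.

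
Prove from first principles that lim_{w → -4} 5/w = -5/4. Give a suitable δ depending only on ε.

Suppose ε > 0. We seek δ > 0 such that 0 < |w + 4| < δ implies |5/w + 5/4| < ε.
|5/w + 5/4| = 5·|-4 − w|/(4·|w|) = 5|w + 4|/(4|w|).
Require δ ≤ 2 so that |w| > 4 − 2 = 2, hence 4|w| > 8.
Then |5/w + 5/4| < 5|w + 4|/8, which is < ε when |w + 4| < (8/5)ε.
Take δ = min(2, (8/5)ε). Then 0 < |w + 4| < δ gives both |w + 4| < 2 and |w + 4| < (8/5)ε, so |5/w + 5/4| < ε.

δ = min(2, (8/5)ε)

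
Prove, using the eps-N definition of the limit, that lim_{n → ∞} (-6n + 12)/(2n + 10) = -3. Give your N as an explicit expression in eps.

Fix eps > 0. For n ≥ 1, |(-6n + 12)/(2n + 10) + 3| = |84|/(2(2n + 10)) = 84/(2(2n + 10)).
Since 2n + 10 ≥ 2n for n ≥ 1, this is ≤ 84/(2·2n) = 21/n.
So |(-6n + 12)/(2n + 10) + 3| < eps whenever n > 21/eps.
Take N = 21/eps. If n > N then |(-6n + 12)/(2n + 10) + 3| ≤ 21/n < eps.

N = 21/eps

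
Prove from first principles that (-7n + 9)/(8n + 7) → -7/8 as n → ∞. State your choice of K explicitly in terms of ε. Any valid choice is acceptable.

Let ε > 0. For n ≥ 1, |(-7n + 9)/(8n + 7) + 7/8| = |121|/(8(8n + 7)) = 121/(8(8n + 7)).
Since 8n + 7 ≥ 8n for n ≥ 1, this is ≤ 121/(8·8n) = (121/64)/n.
So |(-7n + 9)/(8n + 7) + 7/8| < ε whenever n > (121/64)/ε.
Take K = (121/64)/ε. If n > K then |(-7n + 9)/(8n + 7) + 7/8| ≤ (121/64)/n < ε.

K = (121/64)/ε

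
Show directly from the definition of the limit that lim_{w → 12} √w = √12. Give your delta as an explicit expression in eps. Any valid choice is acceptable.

delta = min(12, √12·eps)

Let eps > 0. We want delta > 0 such that 0 < |w − 12| < delta implies |√w − √12| < eps.
Rationalise: √w − √12 = (w − 12)/(√w + √12), so |√w − √12| = |w − 12|/(√w + √12).
Restrict delta ≤ 12 so that |w − 12| < 12 forces w > 0, and then √w + √12 > √12.
Hence |√w − √12| < |w − 12|/√12, which is < eps once |w − 12| < √12·eps.
Take delta = min(12, √12·eps). If 0 < |w − 12| < delta then w > 0 and |√w − √12| < |w − 12|/√12 < eps.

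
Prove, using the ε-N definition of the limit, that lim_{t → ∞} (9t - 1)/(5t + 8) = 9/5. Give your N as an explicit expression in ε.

Suppose ε > 0. We seek N > 0 such that t > N implies |(9t - 1)/(5t + 8) − (9/5)| < ε.
(9t - 1)/(5t + 8) − (9/5) = (5(9t - 1) − 9(5t + 8)) / (5(5t + 8)) = -77/(5(5t + 8)).
For t > 0 we have 5t + 8 > 5t, so |(9t - 1)/(5t + 8) − (9/5)| = 77/(5(5t + 8)) < 77/(5·5t) = (77/25)/t.
Thus |(9t - 1)/(5t + 8) − (9/5)| < ε whenever t > (77/25)/ε.
Take N = (77/25)/ε. If t > N then |(9t - 1)/(5t + 8) − (9/5)| < (77/25)/t < ε.

N = (77/25)/ε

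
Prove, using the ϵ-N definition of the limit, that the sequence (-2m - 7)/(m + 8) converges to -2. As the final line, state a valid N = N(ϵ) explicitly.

Suppose ϵ > 0. For m ≥ 1, |(-2m - 7)/(m + 8) + 2| = |9|/((m + 8)) = 9/((m + 8)).
Since m + 8 ≥ m for m ≥ 1, this is ≤ 9/(m) = 9/m.
So |(-2m - 7)/(m + 8) + 2| < ϵ whenever m > 9/ϵ.
Take N = 9/ϵ. If m > N then |(-2m - 7)/(m + 8) + 2| ≤ 9/m < ϵ.

N = 9/ϵ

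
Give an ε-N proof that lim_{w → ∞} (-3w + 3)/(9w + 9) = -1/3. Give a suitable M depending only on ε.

M = (2/3)/ε

Let ε > 0. We seek M > 0 such that w > M implies |(-3w + 3)/(9w + 9) + 1/3| < ε.
(-3w + 3)/(9w + 9) + 1/3 = (9(-3w + 3) − (-3)(9w + 9)) / (9(9w + 9)) = 54/(9(9w + 9)).
For w > 0 we have 9w + 9 > 9w, so |(-3w + 3)/(9w + 9) + 1/3| = 54/(9(9w + 9)) < 54/(9·9w) = (2/3)/w.
Thus |(-3w + 3)/(9w + 9) + 1/3| < ε whenever w > (2/3)/ε.
Take M = (2/3)/ε. If w > M then |(-3w + 3)/(9w + 9) + 1/3| < (2/3)/w < ε.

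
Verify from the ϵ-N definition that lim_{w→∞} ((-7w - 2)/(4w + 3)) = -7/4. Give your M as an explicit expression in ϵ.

Let ϵ > 0. We seek M > 0 such that w > M implies |(-7w - 2)/(4w + 3) + 7/4| < ϵ.
(-7w - 2)/(4w + 3) + 7/4 = (4(-7w - 2) − (-7)(4w + 3)) / (4(4w + 3)) = 13/(4(4w + 3)).
For w > 0 we have 4w + 3 > 4w, so |(-7w - 2)/(4w + 3) + 7/4| = 13/(4(4w + 3)) < 13/(4·4w) = (13/16)/w.
Thus |(-7w - 2)/(4w + 3) + 7/4| < ϵ whenever w > (13/16)/ϵ.
Take M = (13/16)/ϵ. If w > M then |(-7w - 2)/(4w + 3) + 7/4| < (13/16)/w < ϵ.

M = (13/16)/ϵ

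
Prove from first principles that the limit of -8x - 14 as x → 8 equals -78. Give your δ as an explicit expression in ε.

Let ε > 0 be given. We need δ > 0 so that 0 < |x − 8| < δ implies |(-8x - 14) + 78| < ε.
Since (-8x - 14) + 78 = -8(x − 8), we have |(-8x - 14) + 78| = 8|x − 8|.
So 8|x − 8| < ε exactly when |x − 8| < ε/8.
Choosing δ = ε/8 gives |(-8x - 14) + 78| = 8|x − 8| < ε whenever |x − 8| < δ.

δ = ε/8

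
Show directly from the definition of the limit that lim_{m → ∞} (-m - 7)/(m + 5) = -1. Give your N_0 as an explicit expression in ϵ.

Let ϵ > 0. For m ≥ 1, |(-m - 7)/(m + 5) + 1| = |-2|/((m + 5)) = 2/((m + 5)).
Since m + 5 ≥ m for m ≥ 1, this is ≤ 2/(m) = 2/m.
So |(-m - 7)/(m + 5) + 1| < ϵ whenever m > 2/ϵ.
Take N_0 = 2/ϵ. If m > N_0 then |(-m - 7)/(m + 5) + 1| ≤ 2/m < ϵ.

N_0 = 2/ϵ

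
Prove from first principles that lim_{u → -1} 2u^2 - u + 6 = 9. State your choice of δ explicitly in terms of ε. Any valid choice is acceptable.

δ = min(1, ε/7)

Suppose ε > 0. We want δ > 0 such that 0 < |u + 1| < δ implies |(2u^2 - u + 6) − 9| < ε.
(2u^2 - u + 6) − 9 = 2u^2 - u - 3 = (u + 1)(2u - 3).
So |(2u^2 - u + 6) − 9| = |u + 1|·|2u - 3|.
Require δ ≤ 1. Then |u + 1| < 1 gives |u| < 2, and by the triangle inequality |2u - 3| ≤ 2·2 + 3 = 7.
Hence |(2u^2 - u + 6) − 9| ≤ 7|u + 1| < ε provided |u + 1| < ε/7.
Choosing δ = min(1, ε/7) ensures both conditions, hence |(2u^2 - u + 6) − 9| < ε.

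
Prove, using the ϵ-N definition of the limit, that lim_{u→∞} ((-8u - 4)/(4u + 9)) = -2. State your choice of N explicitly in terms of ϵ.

N = (7/2)/ϵ

Let ϵ > 0 be given. We seek N > 0 such that u > N implies |(-8u - 4)/(4u + 9) + 2| < ϵ.
(-8u - 4)/(4u + 9) + 2 = (4(-8u - 4) − (-8)(4u + 9)) / (4(4u + 9)) = 56/(4(4u + 9)).
For u > 0 we have 4u + 9 > 4u, so |(-8u - 4)/(4u + 9) + 2| = 56/(4(4u + 9)) < 56/(4·4u) = (7/2)/u.
Thus |(-8u - 4)/(4u + 9) + 2| < ϵ whenever u > (7/2)/ϵ.
Take N = (7/2)/ϵ. If u > N then |(-8u - 4)/(4u + 9) + 2| < (7/2)/u < ϵ.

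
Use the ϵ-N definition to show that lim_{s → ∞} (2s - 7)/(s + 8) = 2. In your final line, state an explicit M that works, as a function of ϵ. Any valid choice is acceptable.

Let ϵ > 0 be given. We seek M > 0 such that s > M implies |(2s - 7)/(s + 8) − 2| < ϵ.
(2s - 7)/(s + 8) − 2 = ((2s - 7) − 2(s + 8)) / ((s + 8)) = -23/((s + 8)).
For s > 0 we have s + 8 > s, so |(2s - 7)/(s + 8) − 2| = 23/((s + 8)) < 23/(s) = 23/s.
Thus |(2s - 7)/(s + 8) − 2| < ϵ whenever s > 23/ϵ.
Take M = 23/ϵ. If s > M then |(2s - 7)/(s + 8) − 2| < 23/s < ϵ.

M = 23/ϵ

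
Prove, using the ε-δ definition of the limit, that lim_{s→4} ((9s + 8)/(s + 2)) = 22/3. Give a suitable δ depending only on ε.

Suppose ε > 0. We want δ > 0 with 0 < |s − 4| < δ ⇒ |(9s + 8)/(s + 2) − (22/3)| < ε.
Combining over a common denominator, (9s + 8)/(s + 2) − (22/3) = [(9s + 8)·6 − 44·(s + 2)] / [6·(s + 2)] = 10(s − 4) / (6(s + 2)).
So |(9s + 8)/(s + 2) − (22/3)| = 10|s − 4| / (6·|s + 2|).
Restrict δ ≤ 3. Then |s − 4| < 3 gives |s + 2| = |(s − 4) + 6| ≥ 6 − 3 = 3.
Hence |(9s + 8)/(s + 2) − (22/3)| < 10|s − 4|/(6·3) = (5/9)|s − 4|, which is < ε once |s − 4| < (9/5)ε.
Take δ = min(3, (9/5)ε). Then 0 < |s − 4| < δ forces both bounds, so |(9s + 8)/(s + 2) − (22/3)| < ε.

δ = min(3, (9/5)ε)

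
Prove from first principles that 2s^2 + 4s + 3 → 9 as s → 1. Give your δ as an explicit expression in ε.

Let ε > 0 be given. We want δ > 0 such that 0 < |s − 1| < δ implies |(2s^2 + 4s + 3) − 9| < ε.
(2s^2 + 4s + 3) − 9 = 2s^2 + 4s - 6 = (s − 1)(2s + 6).
So |(2s^2 + 4s + 3) − 9| = |s − 1|·|2s + 6|.
Require δ ≤ 2. Then |s − 1| < 2 gives |s| < 3, and by the triangle inequality |2s + 6| ≤ 2·3 + 6 = 12.
Hence |(2s^2 + 4s + 3) − 9| ≤ 12|s − 1| < ε provided |s − 1| < ε/12.
Choosing δ = min(2, ε/12) ensures both conditions, hence |(2s^2 + 4s + 3) − 9| < ε.

δ = min(2, ε/12)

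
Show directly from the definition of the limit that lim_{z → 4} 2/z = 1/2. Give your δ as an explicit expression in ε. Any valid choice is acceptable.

Fix ε > 0. We seek δ > 0 such that 0 < |z − 4| < δ implies |2/z − (1/2)| < ε.
|2/z − (1/2)| = 2·|4 − z|/(4·|z|) = 2|z − 4|/(4|z|).
Restrict δ ≤ 2. Then |z − 4| < 2 gives |z| > 2, so 4|z| > 8.
Then |2/z − (1/2)| < 2|z − 4|/8, which is < ε when |z − 4| < 4ε.
Take δ = min(2, 4ε). Then 0 < |z − 4| < δ gives both |z − 4| < 2 and |z − 4| < 4ε, so |2/z − (1/2)| < ε.

δ = min(2, 4ε)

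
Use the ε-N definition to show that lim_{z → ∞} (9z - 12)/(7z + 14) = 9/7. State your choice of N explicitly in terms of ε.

N = (30/7)/ε

Let ε > 0. We seek N > 0 such that z > N implies |(9z - 12)/(7z + 14) − (9/7)| < ε.
(9z - 12)/(7z + 14) − (9/7) = (7(9z - 12) − 9(7z + 14)) / (7(7z + 14)) = -210/(7(7z + 14)).
For z > 0 we have 7z + 14 > 7z, so |(9z - 12)/(7z + 14) − (9/7)| = 210/(7(7z + 14)) < 210/(7·7z) = (30/7)/z.
Thus |(9z - 12)/(7z + 14) − (9/7)| < ε whenever z > (30/7)/ε.
Take N = (30/7)/ε. If z > N then |(9z - 12)/(7z + 14) − (9/7)| < (30/7)/z < ε.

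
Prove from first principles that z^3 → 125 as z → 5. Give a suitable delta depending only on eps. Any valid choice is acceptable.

Fix eps > 0. We seek delta > 0 with 0 < |z − 5| < delta ⇒ |z^3 − 125| < eps.
Factor: z^3 − 125 = (z − 5)(z^2 + 5z + 25), so |z^3 − 125| = |z − 5|·|z^2 + 5z + 25|.
Restrict delta ≤ 1. Then |z − 5| < 1 gives |z| < 6, so by the triangle inequality |z^2 + 5z + 25| ≤ 6^2 + 5·6 + 25 = 91.
Hence |z^3 − 125| ≤ 91|z − 5|, which is < eps once |z − 5| < eps/91.
Take delta = min(1, eps/91). If 0 < |z − 5| < delta then both bounds hold and |z^3 − 125| ≤ 91|z − 5| < 91·(eps/91) = eps.

delta = min(1, eps/91)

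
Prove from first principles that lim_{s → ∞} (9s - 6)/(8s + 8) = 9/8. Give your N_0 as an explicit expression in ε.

Suppose ε > 0. We seek N_0 > 0 such that s > N_0 implies |(9s - 6)/(8s + 8) − (9/8)| < ε.
(9s - 6)/(8s + 8) − (9/8) = (8(9s - 6) − 9(8s + 8)) / (8(8s + 8)) = -120/(8(8s + 8)).
For s > 0 we have 8s + 8 > 8s, so |(9s - 6)/(8s + 8) − (9/8)| = 120/(8(8s + 8)) < 120/(8·8s) = (15/8)/s.
Thus |(9s - 6)/(8s + 8) − (9/8)| < ε whenever s > (15/8)/ε.
Take N_0 = (15/8)/ε. If s > N_0 then |(9s - 6)/(8s + 8) − (9/8)| < (15/8)/s < ε.

N_0 = (15/8)/ε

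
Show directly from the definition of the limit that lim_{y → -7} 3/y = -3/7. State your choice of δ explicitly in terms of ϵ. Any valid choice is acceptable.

δ = min(7/2, (49/6)ϵ)

Let ϵ > 0. We seek δ > 0 such that 0 < |y + 7| < δ implies |3/y + 3/7| < ϵ.
|3/y + 3/7| = 3·|-7 − y|/(7·|y|) = 3|y + 7|/(7|y|).
Require δ ≤ 7/2 so that |y| > 7 − 7/2 = 7/2, hence 7|y| > 49/2.
Then |3/y + 3/7| < 3|y + 7|/(49/2), which is < ϵ when |y + 7| < (49/6)ϵ.
Take δ = min(7/2, (49/6)ϵ). Then 0 < |y + 7| < δ gives both |y + 7| < 7/2 and |y + 7| < (49/6)ϵ, so |3/y + 3/7| < ϵ.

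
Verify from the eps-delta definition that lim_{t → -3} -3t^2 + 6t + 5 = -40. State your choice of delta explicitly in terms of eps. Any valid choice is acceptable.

delta = min(2, eps/30)

Let eps > 0 be given. We want delta > 0 such that 0 < |t + 3| < delta implies |(-3t^2 + 6t + 5) + 40| < eps.
(-3t^2 + 6t + 5) + 40 = -3t^2 + 6t + 45 = (t + 3)(-3t + 15).
So |(-3t^2 + 6t + 5) + 40| = |t + 3|·|-3t + 15|.
Assume first that |t + 3| < 2, so |t| < 5. Then |-3t + 15| ≤ 3·5 + 15 = 30.
Hence |(-3t^2 + 6t + 5) + 40| ≤ 30|t + 3| < eps provided |t + 3| < eps/30.
Choosing delta = min(2, eps/30) ensures both conditions, hence |(-3t^2 + 6t + 5) + 40| < eps.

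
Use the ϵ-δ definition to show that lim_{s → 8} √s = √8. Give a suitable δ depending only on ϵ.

Fix ϵ > 0. We want δ > 0 such that 0 < |s − 8| < δ implies |√s − √8| < ϵ.
Rationalise: √s − √8 = (s − 8)/(√s + √8), so |√s − √8| = |s − 8|/(√s + √8).
Restrict δ ≤ 8 so that |s − 8| < 8 forces s > 0, and then √s + √8 > √8.
Hence |√s − √8| < |s − 8|/√8, which is < ϵ once |s − 8| < √8·ϵ.
Take δ = min(8, √8·ϵ). If 0 < |s − 8| < δ then s > 0 and |√s − √8| < |s − 8|/√8 < ϵ.

δ = min(8, √8·ϵ)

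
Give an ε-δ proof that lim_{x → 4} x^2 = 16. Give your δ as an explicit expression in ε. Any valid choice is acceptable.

Let ε > 0 be given. We seek δ > 0 with 0 < |x − 4| < δ ⇒ |x^2 − 16| < ε.
Factor: x^2 − 16 = (x − 4)(x + 4), so |x^2 − 16| = |x − 4|·|x + 4|.
Impose δ ≤ 2 so that |x| < 6; then |x + 4| ≤ 10.
Hence |x^2 − 16| ≤ 10|x − 4|, which is < ε once |x − 4| < ε/10.
Take δ = min(2, ε/10). If 0 < |x − 4| < δ then both bounds hold and |x^2 − 16| ≤ 10|x − 4| < 10·(ε/10) = ε.

δ = min(2, ε/10)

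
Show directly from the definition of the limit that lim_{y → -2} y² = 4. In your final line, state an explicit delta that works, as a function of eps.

delta = min(1, eps/5)

Let eps > 0 be given. We seek delta > 0 with 0 < |y + 2| < delta ⇒ |y² − 4| < eps.
Factor: y² − 4 = (y + 2)(y - 2), so |y² − 4| = |y + 2|·|y - 2|.
Impose delta ≤ 1 so that |y| < 3; then |y - 2| ≤ 5.
Hence |y² − 4| ≤ 5|y + 2|, which is < eps once |y + 2| < eps/5.
Take delta = min(1, eps/5). If 0 < |y + 2| < delta then both bounds hold and |y² − 4| ≤ 5|y + 2| < 5·(eps/5) = eps.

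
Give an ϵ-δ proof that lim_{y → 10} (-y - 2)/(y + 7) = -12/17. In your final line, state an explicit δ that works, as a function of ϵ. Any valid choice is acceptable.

Let ϵ > 0 be given. We want δ > 0 with 0 < |y − 10| < δ ⇒ |(-y - 2)/(y + 7) + 12/17| < ϵ.
Combining over a common denominator, (-y - 2)/(y + 7) + 12/17 = [(-y - 2)·17 − (-12)·(y + 7)] / [17·(y + 7)] = -5(y − 10) / (17(y + 7)).
So |(-y - 2)/(y + 7) + 12/17| = 5|y − 10| / (17·|y + 7|).
Restrict δ ≤ 17/2. Then |y − 10| < 17/2 gives |y + 7| = |(y − 10) + 17| ≥ 17 − 17/2 = 17/2.
Hence |(-y - 2)/(y + 7) + 12/17| < 5|y − 10|/(17·(17/2)) = (10/289)|y − 10|, which is < ϵ once |y − 10| < (289/10)ϵ.
Take δ = min(17/2, (289/10)ϵ). Then 0 < |y − 10| < δ forces both bounds, so |(-y - 2)/(y + 7) + 12/17| < ϵ.

δ = min(17/2, (289/10)ϵ)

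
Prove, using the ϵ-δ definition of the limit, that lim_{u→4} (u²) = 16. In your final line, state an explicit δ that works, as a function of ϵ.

δ = min(1, ϵ/9)

Let ϵ > 0. We seek δ > 0 with 0 < |u − 4| < δ ⇒ |u² − 16| < ϵ.
Factor: u² − 16 = (u − 4)(u + 4), so |u² − 16| = |u − 4|·|u + 4|.
Restrict δ ≤ 1. Then |u − 4| < 1 gives |u| < 5, so by the triangle inequality |u + 4| ≤ 5 + 4 = 9.
Hence |u² − 16| ≤ 9|u − 4|, which is < ϵ once |u − 4| < ϵ/9.
Take δ = min(1, ϵ/9). If 0 < |u − 4| < δ then both bounds hold and |u² − 16| ≤ 9|u − 4| < 9·(ϵ/9) = ϵ.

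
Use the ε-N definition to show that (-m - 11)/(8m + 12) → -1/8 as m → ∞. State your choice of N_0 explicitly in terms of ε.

N_0 = (19/16)/ε

Fix ε > 0. For m ≥ 1, |(-m - 11)/(8m + 12) + 1/8| = |-76|/(8(8m + 12)) = 76/(8(8m + 12)).
Since 8m + 12 ≥ 8m for m ≥ 1, this is ≤ 76/(8·8m) = (19/16)/m.
So |(-m - 11)/(8m + 12) + 1/8| < ε whenever m > (19/16)/ε.
Take N_0 = (19/16)/ε. If m > N_0 then |(-m - 11)/(8m + 12) + 1/8| ≤ (19/16)/m < ε.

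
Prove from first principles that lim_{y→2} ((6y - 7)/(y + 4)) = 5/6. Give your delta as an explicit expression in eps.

Suppose eps > 0. We want delta > 0 with 0 < |y − 2| < delta ⇒ |(6y - 7)/(y + 4) − (5/6)| < eps.
Combining over a common denominator, (6y - 7)/(y + 4) − (5/6) = [(6y - 7)·6 − 5·(y + 4)] / [6·(y + 4)] = 31(y − 2) / (6(y + 4)).
So |(6y - 7)/(y + 4) − (5/6)| = 31|y − 2| / (6·|y + 4|).
Restrict delta ≤ 3. Then |y − 2| < 3 gives |y + 4| = |(y − 2) + 6| ≥ 6 − 3 = 3.
Hence |(6y - 7)/(y + 4) − (5/6)| < 31|y − 2|/(6·3) = (31/18)|y − 2|, which is < eps once |y − 2| < (18/31)eps.
Take delta = min(3, (18/31)eps). Then 0 < |y − 2| < delta forces both bounds, so |(6y - 7)/(y + 4) − (5/6)| < eps.

delta = min(3, (18/31)eps)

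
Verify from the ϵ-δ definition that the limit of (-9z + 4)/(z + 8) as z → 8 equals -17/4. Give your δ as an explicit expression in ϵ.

δ = min(8, (32/19)ϵ)

Suppose ϵ > 0. We want δ > 0 with 0 < |z − 8| < δ ⇒ |(-9z + 4)/(z + 8) + 17/4| < ϵ.
Combining over a common denominator, (-9z + 4)/(z + 8) + 17/4 = [(-9z + 4)·16 − (-68)·(z + 8)] / [16·(z + 8)] = -76(z − 8) / (16(z + 8)).
So |(-9z + 4)/(z + 8) + 17/4| = 76|z − 8| / (16·|z + 8|).
Restrict δ ≤ 8. Then |z − 8| < 8 gives |z + 8| = |(z − 8) + 16| ≥ 16 − 8 = 8.
Hence |(-9z + 4)/(z + 8) + 17/4| < 76|z − 8|/(16·8) = (19/32)|z − 8|, which is < ϵ once |z − 8| < (32/19)ϵ.
Take δ = min(8, (32/19)ϵ). Then 0 < |z − 8| < δ forces both bounds, so |(-9z + 4)/(z + 8) + 17/4| < ϵ.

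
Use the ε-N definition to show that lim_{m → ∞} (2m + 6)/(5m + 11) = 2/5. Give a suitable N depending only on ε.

Let ε > 0. For m ≥ 1, |(2m + 6)/(5m + 11) − (2/5)| = |8|/(5(5m + 11)) = 8/(5(5m + 11)).
Since 5m + 11 ≥ 5m for m ≥ 1, this is ≤ 8/(5·5m) = (8/25)/m.
So |(2m + 6)/(5m + 11) − (2/5)| < ε whenever m > (8/25)/ε.
Take N = (8/25)/ε. If m > N then |(2m + 6)/(5m + 11) − (2/5)| ≤ (8/25)/m < ε.

N = (8/25)/ε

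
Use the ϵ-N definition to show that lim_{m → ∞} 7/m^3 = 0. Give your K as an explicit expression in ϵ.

K = (7/ϵ)^{1/3}

Suppose ϵ > 0. For m ≥ 1, |7/m^3 − 0| = 7/m^3.
7/m^3 < ϵ ⇔ m^3 > 7/ϵ ⇔ m > (7/ϵ)^{1/3}.
Take K = (7/ϵ)^{1/3}. Then m > K implies 7/m^3 < ϵ.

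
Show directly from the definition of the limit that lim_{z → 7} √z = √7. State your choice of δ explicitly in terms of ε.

δ = min(7, √7·ε)

Fix ε > 0. We want δ > 0 such that 0 < |z − 7| < δ implies |√z − √7| < ε.
Multiplying by the conjugate, |√z − √7| = |z − 7|/(√z + √7).
Restrict δ ≤ 7 so that |z − 7| < 7 forces z > 0, and then √z + √7 > √7.
Hence |√z − √7| < |z − 7|/√7, which is < ε once |z − 7| < √7·ε.
Take δ = min(7, √7·ε). If 0 < |z − 7| < δ then z > 0 and |√z − √7| < |z − 7|/√7 < ε.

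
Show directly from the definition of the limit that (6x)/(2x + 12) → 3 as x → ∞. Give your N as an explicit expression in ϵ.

N = 18/ϵ

Let ϵ > 0 be given. We seek N > 0 such that x > N implies |(6x)/(2x + 12) − 3| < ϵ.
(6x)/(2x + 12) − 3 = (2(6x) − 6(2x + 12)) / (2(2x + 12)) = -72/(2(2x + 12)).
For x > 0 we have 2x + 12 > 2x, so |(6x)/(2x + 12) − 3| = 72/(2(2x + 12)) < 72/(2·2x) = 18/x.
Thus |(6x)/(2x + 12) − 3| < ϵ whenever x > 18/ϵ.
Take N = 18/ϵ. If x > N then |(6x)/(2x + 12) − 3| < 18/x < ϵ.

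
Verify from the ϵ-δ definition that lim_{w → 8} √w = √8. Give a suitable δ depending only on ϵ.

δ = min(8, √8·ϵ)

Suppose ϵ > 0. We want δ > 0 such that 0 < |w − 8| < δ implies |√w − √8| < ϵ.
Rationalise: √w − √8 = (w − 8)/(√w + √8), so |√w − √8| = |w − 8|/(√w + √8).
Restrict δ ≤ 8 so that |w − 8| < 8 forces w > 0, and then √w + √8 > √8.
Hence |√w − √8| < |w − 8|/√8, which is < ϵ once |w − 8| < √8·ϵ.
Take δ = min(8, √8·ϵ). If 0 < |w − 8| < δ then w > 0 and |√w − √8| < |w − 8|/√8 < ϵ.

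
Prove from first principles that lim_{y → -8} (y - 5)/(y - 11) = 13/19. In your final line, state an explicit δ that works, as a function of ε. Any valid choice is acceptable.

δ = min(19/2, (361/12)ε)

Let ε > 0 be given. We want δ > 0 with 0 < |y + 8| < δ ⇒ |(y - 5)/(y - 11) − (13/19)| < ε.
Combining over a common denominator, (y - 5)/(y - 11) − (13/19) = [(y - 5)·(-19) − (-13)·(y - 11)] / [(-19)·(y - 11)] = -6(y + 8) / ((-19)(y - 11)).
So |(y - 5)/(y - 11) − (13/19)| = 6|y + 8| / (19·|y − 11|).
Require δ ≤ 19/2, so |y − 11| ≥ |-19| − |y + 8| > 19 − 19/2 = 19/2.
Hence |(y - 5)/(y - 11) − (13/19)| < 6|y + 8|/(19·(19/2)) = (12/361)|y + 8|, which is < ε once |y + 8| < (361/12)ε.
Take δ = min(19/2, (361/12)ε). Then 0 < |y + 8| < δ forces both bounds, so |(y - 5)/(y - 11) − (13/19)| < ε.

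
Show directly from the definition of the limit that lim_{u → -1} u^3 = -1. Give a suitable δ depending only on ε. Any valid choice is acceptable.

Suppose ε > 0. We seek δ > 0 with 0 < |u + 1| < δ ⇒ |u^3 + 1| < ε.
Factor: u^3 + 1 = (u + 1)(u^2 - u + 1), so |u^3 + 1| = |u + 1|·|u^2 - u + 1|.
Restrict δ ≤ 1. Then |u + 1| < 1 gives |u| < 2, so by the triangle inequality |u^2 - u + 1| ≤ 2^2 + 2 + 1 = 7.
Hence |u^3 + 1| ≤ 7|u + 1|, which is < ε once |u + 1| < ε/7.
Take δ = min(1, ε/7). If 0 < |u + 1| < δ then both bounds hold and |u^3 + 1| ≤ 7|u + 1| < 7·(ε/7) = ε.

δ = min(1, ε/7)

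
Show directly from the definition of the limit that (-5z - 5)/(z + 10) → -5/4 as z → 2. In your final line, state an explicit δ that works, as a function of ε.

Let ε > 0. We want δ > 0 with 0 < |z − 2| < δ ⇒ |(-5z - 5)/(z + 10) + 5/4| < ε.
Combining over a common denominator, (-5z - 5)/(z + 10) + 5/4 = [(-5z - 5)·12 − (-15)·(z + 10)] / [12·(z + 10)] = -45(z − 2) / (12(z + 10)).
So |(-5z - 5)/(z + 10) + 5/4| = 45|z − 2| / (12·|z + 10|).
Require δ ≤ 6, so |z + 10| ≥ |12| − |z − 2| > 12 − 6 = 6.
Hence |(-5z - 5)/(z + 10) + 5/4| < 45|z − 2|/(12·6) = (5/8)|z − 2|, which is < ε once |z − 2| < (8/5)ε.
Take δ = min(6, (8/5)ε). Then 0 < |z − 2| < δ forces both bounds, so |(-5z - 5)/(z + 10) + 5/4| < ε.

δ = min(6, (8/5)ε)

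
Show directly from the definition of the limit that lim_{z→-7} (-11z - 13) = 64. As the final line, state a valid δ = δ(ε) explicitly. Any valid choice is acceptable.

δ = ε/11

Suppose ε > 0. We need δ > 0 so that 0 < |z + 7| < δ implies |(-11z - 13) − 64| < ε.
Since (-11z - 13) − 64 = -11(z + 7), we have |(-11z - 13) − 64| = 11|z + 7|.
So 11|z + 7| < ε exactly when |z + 7| < ε/11.
Choosing δ = ε/11 gives |(-11z - 13) − 64| = 11|z + 7| < ε whenever |z + 7| < δ.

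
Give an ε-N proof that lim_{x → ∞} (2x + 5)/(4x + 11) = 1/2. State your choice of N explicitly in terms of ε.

Suppose ε > 0. We seek N > 0 such that x > N implies |(2x + 5)/(4x + 11) − (1/2)| < ε.
(2x + 5)/(4x + 11) − (1/2) = (4(2x + 5) − 2(4x + 11)) / (4(4x + 11)) = -2/(4(4x + 11)).
For x > 0 we have 4x + 11 > 4x, so |(2x + 5)/(4x + 11) − (1/2)| = 2/(4(4x + 11)) < 2/(4·4x) = (1/8)/x.
Thus |(2x + 5)/(4x + 11) − (1/2)| < ε whenever x > (1/8)/ε.
Take N = (1/8)/ε. If x > N then |(2x + 5)/(4x + 11) − (1/2)| < (1/8)/x < ε.

N = (1/8)/ε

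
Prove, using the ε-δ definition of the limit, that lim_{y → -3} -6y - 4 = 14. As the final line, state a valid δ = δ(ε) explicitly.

δ = ε/6

Suppose ε > 0. We need δ > 0 so that 0 < |y + 3| < δ implies |(-6y - 4) − 14| < ε.
|(-6y - 4) − 14| = |-6y - 18| = 6|y + 3|.
So 6|y + 3| < ε exactly when |y + 3| < ε/6.
Take δ = ε/6. If 0 < |y + 3| < δ then |(-6y - 4) − 14| = 6|y + 3| < 6·(ε/6) = ε.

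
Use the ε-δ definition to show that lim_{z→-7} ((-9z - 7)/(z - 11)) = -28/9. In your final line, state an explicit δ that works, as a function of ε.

δ = min(9, (81/53)ε)

Suppose ε > 0. We want δ > 0 with 0 < |z + 7| < δ ⇒ |(-9z - 7)/(z - 11) + 28/9| < ε.
Combining over a common denominator, (-9z - 7)/(z - 11) + 28/9 = [(-9z - 7)·(-18) − 56·(z - 11)] / [(-18)·(z - 11)] = 106(z + 7) / ((-18)(z - 11)).
So |(-9z - 7)/(z - 11) + 28/9| = 106|z + 7| / (18·|z − 11|).
Require δ ≤ 9, so |z − 11| ≥ |-18| − |z + 7| > 18 − 9 = 9.
Hence |(-9z - 7)/(z - 11) + 28/9| < 106|z + 7|/(18·9) = (53/81)|z + 7|, which is < ε once |z + 7| < (81/53)ε.
Take δ = min(9, (81/53)ε). Then 0 < |z + 7| < δ forces both bounds, so |(-9z - 7)/(z - 11) + 28/9| < ε.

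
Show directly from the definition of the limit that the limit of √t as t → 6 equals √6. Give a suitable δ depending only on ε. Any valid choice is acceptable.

δ = min(6, √6·ε)

Let ε > 0. We want δ > 0 such that 0 < |t − 6| < δ implies |√t − √6| < ε.
Rationalise: √t − √6 = (t − 6)/(√t + √6), so |√t − √6| = |t − 6|/(√t + √6).
Restrict δ ≤ 6 so that |t − 6| < 6 forces t > 0, and then √t + √6 > √6.
Hence |√t − √6| < |t − 6|/√6, which is < ε once |t − 6| < √6·ε.
Take δ = min(6, √6·ε). If 0 < |t − 6| < δ then t > 0 and |√t − √6| < |t − 6|/√6 < ε.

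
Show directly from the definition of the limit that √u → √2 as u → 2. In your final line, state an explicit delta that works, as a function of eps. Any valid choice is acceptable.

Suppose eps > 0. We want delta > 0 such that 0 < |u − 2| < delta implies |√u − √2| < eps.
Rationalise: √u − √2 = (u − 2)/(√u + √2), so |√u − √2| = |u − 2|/(√u + √2).
Restrict delta ≤ 2 so that |u − 2| < 2 forces u > 0, and then √u + √2 > √2.
Hence |√u − √2| < |u − 2|/√2, which is < eps once |u − 2| < √2·eps.
Take delta = min(2, √2·eps). If 0 < |u − 2| < delta then u > 0 and |√u − √2| < |u − 2|/√2 < eps.

delta = min(2, √2·eps)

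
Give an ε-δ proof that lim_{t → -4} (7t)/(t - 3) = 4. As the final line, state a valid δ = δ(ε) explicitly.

Fix ε > 0. We want δ > 0 with 0 < |t + 4| < δ ⇒ |(7t)/(t - 3) − 4| < ε.
Combining over a common denominator, (7t)/(t - 3) − 4 = [(7t)·(-7) − (-28)·(t - 3)] / [(-7)·(t - 3)] = -21(t + 4) / ((-7)(t - 3)).
So |(7t)/(t - 3) − 4| = 21|t + 4| / (7·|t − 3|).
Restrict δ ≤ 7/2. Then |t + 4| < 7/2 gives |t − 3| = |(t + 4) + (-7)| ≥ 7 − 7/2 = 7/2.
Hence |(7t)/(t - 3) − 4| < 21|t + 4|/(7·(7/2)) = (6/7)|t + 4|, which is < ε once |t + 4| < (7/6)ε.
Take δ = min(7/2, (7/6)ε). Then 0 < |t + 4| < δ forces both bounds, so |(7t)/(t - 3) − 4| < ε.

δ = min(7/2, (7/6)ε)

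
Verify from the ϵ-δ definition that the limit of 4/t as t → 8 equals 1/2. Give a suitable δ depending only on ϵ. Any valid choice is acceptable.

Fix ϵ > 0. We seek δ > 0 such that 0 < |t − 8| < δ implies |4/t − (1/2)| < ϵ.
|4/t − (1/2)| = 4·|8 − t|/(8·|t|) = 4|t − 8|/(8|t|).
Require δ ≤ 4 so that |t| > 8 − 4 = 4, hence 8|t| > 32.
Then |4/t − (1/2)| < 4|t − 8|/32, which is < ϵ when |t − 8| < 8ϵ.
Take δ = min(4, 8ϵ). Then 0 < |t − 8| < δ gives both |t − 8| < 4 and |t − 8| < 8ϵ, so |4/t − (1/2)| < ϵ.

δ = min(4, 8ϵ)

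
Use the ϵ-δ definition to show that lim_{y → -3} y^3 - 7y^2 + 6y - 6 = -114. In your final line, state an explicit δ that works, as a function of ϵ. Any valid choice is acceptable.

Let ϵ > 0. We want δ > 0 such that 0 < |y + 3| < δ implies |(y^3 - 7y^2 + 6y - 6) + 114| < ϵ.
(y^3 - 7y^2 + 6y - 6) + 114 = y^3 - 7y^2 + 6y + 108 = (y + 3)(y^2 - 10y + 36).
So |(y^3 - 7y^2 + 6y - 6) + 114| = |y + 3|·|y^2 - 10y + 36|.
Require δ ≤ 1. Then |y + 3| < 1 gives |y| < 4, and by the triangle inequality |y^2 - 10y + 36| ≤ 4^2 + 10·4 + 36 = 92.
Hence |(y^3 - 7y^2 + 6y - 6) + 114| ≤ 92|y + 3| < ϵ provided |y + 3| < ϵ/92.
Take δ = min(1, ϵ/92). Then 0 < |y + 3| < δ gives both |y + 3| < 1 and |y + 3| < ϵ/92, so |(y^3 - 7y^2 + 6y - 6) + 114| < ϵ.

δ = min(1, ϵ/92)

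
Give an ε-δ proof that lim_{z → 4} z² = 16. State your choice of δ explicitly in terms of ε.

Fix ε > 0. We seek δ > 0 with 0 < |z − 4| < δ ⇒ |z² − 16| < ε.
Factor: z² − 16 = (z − 4)(z + 4), so |z² − 16| = |z − 4|·|z + 4|.
Impose δ ≤ 1 so that |z| < 5; then |z + 4| ≤ 9.
Hence |z² − 16| ≤ 9|z − 4|, which is < ε once |z − 4| < ε/9.
Take δ = min(1, ε/9). If 0 < |z − 4| < δ then both bounds hold and |z² − 16| ≤ 9|z − 4| < 9·(ε/9) = ε.

δ = min(1, ε/9)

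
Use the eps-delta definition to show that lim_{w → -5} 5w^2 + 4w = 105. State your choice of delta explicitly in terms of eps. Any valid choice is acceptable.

Fix eps > 0. We want delta > 0 such that 0 < |w + 5| < delta implies |(5w^2 + 4w) − 105| < eps.
(5w^2 + 4w) − 105 = 5w^2 + 4w - 105 = (w + 5)(5w - 21).
So |(5w^2 + 4w) − 105| = |w + 5|·|5w - 21|.
Require delta ≤ 1. Then |w + 5| < 1 gives |w| < 6, and by the triangle inequality |5w - 21| ≤ 5·6 + 21 = 51.
Hence |(5w^2 + 4w) − 105| ≤ 51|w + 5| < eps provided |w + 5| < eps/51.
Choosing delta = min(1, eps/51) ensures both conditions, hence |(5w^2 + 4w) − 105| < eps.

delta = min(1, eps/51)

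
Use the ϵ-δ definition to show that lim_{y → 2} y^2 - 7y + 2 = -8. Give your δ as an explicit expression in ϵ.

Suppose ϵ > 0. We want δ > 0 such that 0 < |y − 2| < δ implies |(y^2 - 7y + 2) + 8| < ϵ.
(y^2 - 7y + 2) + 8 = y^2 - 7y + 10 = (y − 2)(y - 5).
So |(y^2 - 7y + 2) + 8| = |y − 2|·|y - 5|.
Require δ ≤ 1. Then |y − 2| < 1 gives |y| < 3, and by the triangle inequality |y - 5| ≤ 3 + 5 = 8.
Hence |(y^2 - 7y + 2) + 8| ≤ 8|y − 2| < ϵ provided |y − 2| < ϵ/8.
Choosing δ = min(1, ϵ/8) ensures both conditions, hence |(y^2 - 7y + 2) + 8| < ϵ.

δ = min(1, ϵ/8)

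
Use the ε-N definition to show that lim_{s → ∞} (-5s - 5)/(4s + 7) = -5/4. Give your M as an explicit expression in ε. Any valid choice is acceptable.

Suppose ε > 0. We seek M > 0 such that s > M implies |(-5s - 5)/(4s + 7) + 5/4| < ε.
(-5s - 5)/(4s + 7) + 5/4 = (4(-5s - 5) − (-5)(4s + 7)) / (4(4s + 7)) = 15/(4(4s + 7)).
For s > 0 we have 4s + 7 > 4s, so |(-5s - 5)/(4s + 7) + 5/4| = 15/(4(4s + 7)) < 15/(4·4s) = (15/16)/s.
Thus |(-5s - 5)/(4s + 7) + 5/4| < ε whenever s > (15/16)/ε.
Take M = (15/16)/ε. If s > M then |(-5s - 5)/(4s + 7) + 5/4| < (15/16)/s < ε.

M = (15/16)/ε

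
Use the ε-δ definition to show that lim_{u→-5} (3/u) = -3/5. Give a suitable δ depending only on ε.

δ = min(5/2, (25/6)ε)

Let ε > 0. We seek δ > 0 such that 0 < |u + 5| < δ implies |3/u + 3/5| < ε.
|3/u + 3/5| = 3·|-5 − u|/(5·|u|) = 3|u + 5|/(5|u|).
Require δ ≤ 5/2 so that |u| > 5 − 5/2 = 5/2, hence 5|u| > 25/2.
Then |3/u + 3/5| < 3|u + 5|/(25/2), which is < ε when |u + 5| < (25/6)ε.
Take δ = min(5/2, (25/6)ε). Then 0 < |u + 5| < δ gives both |u + 5| < 5/2 and |u + 5| < (25/6)ε, so |3/u + 3/5| < ε.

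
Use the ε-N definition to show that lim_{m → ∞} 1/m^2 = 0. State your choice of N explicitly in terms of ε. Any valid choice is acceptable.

N = (1/ε)^{1/2}

Suppose ε > 0. For m ≥ 1, |1/m^2 − 0| = 1/m^2.
1/m^2 < ε ⇔ m^2 > 1/ε ⇔ m > (1/ε)^{1/2}.
Take N = (1/ε)^{1/2}. Then m > N implies 1/m^2 < ε.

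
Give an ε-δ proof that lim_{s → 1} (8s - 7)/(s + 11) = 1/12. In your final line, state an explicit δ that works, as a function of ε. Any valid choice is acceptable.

δ = min(6, (72/95)ε)

Let ε > 0 be given. We want δ > 0 with 0 < |s − 1| < δ ⇒ |(8s - 7)/(s + 11) − (1/12)| < ε.
Combining over a common denominator, (8s - 7)/(s + 11) − (1/12) = [(8s - 7)·12 − 1·(s + 11)] / [12·(s + 11)] = 95(s − 1) / (12(s + 11)).
So |(8s - 7)/(s + 11) − (1/12)| = 95|s − 1| / (12·|s + 11|).
Restrict δ ≤ 6. Then |s − 1| < 6 gives |s + 11| = |(s − 1) + 12| ≥ 12 − 6 = 6.
Hence |(8s - 7)/(s + 11) − (1/12)| < 95|s − 1|/(12·6) = (95/72)|s − 1|, which is < ε once |s − 1| < (72/95)ε.
Take δ = min(6, (72/95)ε). Then 0 < |s − 1| < δ forces both bounds, so |(8s - 7)/(s + 11) − (1/12)| < ε.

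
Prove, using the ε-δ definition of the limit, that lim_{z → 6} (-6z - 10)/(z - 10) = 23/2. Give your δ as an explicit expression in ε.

Let ε > 0 be given. We want δ > 0 with 0 < |z − 6| < δ ⇒ |(-6z - 10)/(z - 10) − (23/2)| < ε.
Combining over a common denominator, (-6z - 10)/(z - 10) − (23/2) = [(-6z - 10)·(-4) − (-46)·(z - 10)] / [(-4)·(z - 10)] = 70(z − 6) / ((-4)(z - 10)).
So |(-6z - 10)/(z - 10) − (23/2)| = 70|z − 6| / (4·|z − 10|).
Restrict δ ≤ 2. Then |z − 6| < 2 gives |z − 10| = |(z − 6) + (-4)| ≥ 4 − 2 = 2.
Hence |(-6z - 10)/(z - 10) − (23/2)| < 70|z − 6|/(4·2) = (35/4)|z − 6|, which is < ε once |z − 6| < (4/35)ε.
Take δ = min(2, (4/35)ε). Then 0 < |z − 6| < δ forces both bounds, so |(-6z - 10)/(z - 10) − (23/2)| < ε.

δ = min(2, (4/35)ε)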